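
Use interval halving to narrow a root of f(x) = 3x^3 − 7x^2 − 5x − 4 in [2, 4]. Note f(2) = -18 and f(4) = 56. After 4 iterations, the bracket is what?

m = 3, f(m) = -1 (−); new bracket [3, 4]
m = 3.5, f(m) = 21.375 (+); new bracket [3, 3.5]
m = 3.25, f(m) = 8.796875 (+); new bracket [3, 3.25]
m = 3.125, f(m) = 3.5684 (+); new bracket [3, 3.125]

[3, 3.125]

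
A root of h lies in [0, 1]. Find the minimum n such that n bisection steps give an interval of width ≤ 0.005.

8

Width after n steps is 1/2^n. Need 2^n ≥ 1/0.005 = 200.
2^7 = 128 < 200 ≤ 2^8 = 256, so n = 8.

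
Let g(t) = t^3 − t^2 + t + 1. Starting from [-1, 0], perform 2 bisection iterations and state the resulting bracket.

[-0.75, -0.5]

g(-0.5) = 0.125 > 0, so the root lies in [-1, -0.5]
g(-0.75) = -0.734375 < 0, so the root lies in [-0.75, -0.5]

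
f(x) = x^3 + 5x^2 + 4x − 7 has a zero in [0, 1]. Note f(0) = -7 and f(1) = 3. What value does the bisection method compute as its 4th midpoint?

0.8125

midpoint 0.5: f = -3.625 < 0 → [0.5, 1]
midpoint 0.75: f = -0.765625 < 0 → [0.75, 1]
midpoint 0.875: f = 0.998047 > 0 → [0.75, 0.875]
midpoint 0.8125: f = 0.0872 > 0 → [0.75, 0.8125]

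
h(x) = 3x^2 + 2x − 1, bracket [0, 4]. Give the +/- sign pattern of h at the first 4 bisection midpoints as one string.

x = 2 gives h = 15, positive; keep [0, 2]
x = 1 gives h = 4, positive; keep [0, 1]
x = 0.5 gives h = 0.75, positive; keep [0, 0.5]
x = 0.25 gives h = -0.3125, negative; keep [0.25, 0.5]

+++-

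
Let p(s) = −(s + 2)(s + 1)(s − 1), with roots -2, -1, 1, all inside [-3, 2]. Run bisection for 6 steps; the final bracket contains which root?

1

m = -0.5, p(m) = 1.125 (+); new bracket [-0.5, 2]
m = 0.75, p(m) = 1.203125 (+); new bracket [0.75, 2]
m = 1.375, p(m) = -3.005859 (−); new bracket [0.75, 1.375]
m = 1.0625, p(m) = -0.3948 (−); new bracket [0.75, 1.0625]
m = 0.90625, p(m) = 0.5194 (+); new bracket [0.90625, 1.0625]
m = 0.984375, p(m) = 0.0925 (+); new bracket [0.984375, 1.0625]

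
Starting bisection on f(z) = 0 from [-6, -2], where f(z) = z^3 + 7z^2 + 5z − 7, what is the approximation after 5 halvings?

-5.875

midpoint -4: f = 21 > 0 → [-6, -4]
midpoint -5: f = 18 > 0 → [-6, -5]
midpoint -5.5: f = 10.875 > 0 → [-6, -5.5]
midpoint -5.75: f = 5.5781 > 0 → [-6, -5.75]
midpoint -5.875: f = 2.4551 > 0 → [-6, -5.875]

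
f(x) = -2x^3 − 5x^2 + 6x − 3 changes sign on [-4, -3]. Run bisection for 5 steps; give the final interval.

x = -3.5 gives f = 0.5, positive; keep [-3.5, -3]
x = -3.25 gives f = -6.65625, negative; keep [-3.5, -3.25]
x = -3.375 gives f = -3.316406, negative; keep [-3.5, -3.375]
x = -3.4375 gives f = -1.4692, negative; keep [-3.5, -3.4375]
x = -3.46875 gives f = -0.5001, negative; keep [-3.5, -3.46875]

[-3.5, -3.46875]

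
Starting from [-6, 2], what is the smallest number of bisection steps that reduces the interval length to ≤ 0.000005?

Width after n steps is 8/2^n. Need 2^n ≥ 8/0.000005 = 1600000.
2^20 = 1048576 < 1600000 ≤ 2^21 = 2097152, so n = 21.

21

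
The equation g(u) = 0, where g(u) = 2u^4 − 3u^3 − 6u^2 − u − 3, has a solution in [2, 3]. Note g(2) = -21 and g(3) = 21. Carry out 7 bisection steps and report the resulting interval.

[2.734375, 2.7421875]

u = 2.5 gives g = -11.75, negative; keep [2.5, 3]
u = 2.75 gives g = 0.867188, positive; keep [2.5, 2.75]
u = 2.625 gives g = -6.270996, negative; keep [2.625, 2.75]
u = 2.6875 gives g = -2.9226, negative; keep [2.6875, 2.75]
u = 2.71875 gives g = -1.0846, negative; keep [2.71875, 2.75]
u = 2.734375 gives g = -0.1231, negative; keep [2.734375, 2.75]
u = 2.7421875 gives g = 0.3684, positive; keep [2.734375, 2.7421875]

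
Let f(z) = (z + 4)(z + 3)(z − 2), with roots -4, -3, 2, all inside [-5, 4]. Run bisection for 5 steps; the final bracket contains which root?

f(-0.5) = -21.875 < 0, so the root lies in [-0.5, 4]
f(1.75) = -6.828125 < 0, so the root lies in [1.75, 4]
f(2.875) = 35.341797 > 0, so the root lies in [1.75, 2.875]
f(2.3125) = 10.4797 > 0, so the root lies in [1.75, 2.3125]
f(2.03125) = 0.9483 > 0, so the root lies in [1.75, 2.03125]

2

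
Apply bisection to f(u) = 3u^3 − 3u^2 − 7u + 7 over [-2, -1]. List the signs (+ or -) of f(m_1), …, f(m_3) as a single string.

m = -1.5, f(m) = 0.625 (+); new bracket [-2, -1.5]
m = -1.75, f(m) = -6.015625 (−); new bracket [-1.75, -1.5]
m = -1.625, f(m) = -2.419922 (−); new bracket [-1.625, -1.5]

+--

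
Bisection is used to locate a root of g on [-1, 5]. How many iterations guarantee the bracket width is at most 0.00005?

Width after n steps is 6/2^n. Need 2^n ≥ 6/0.00005 = 120000.
2^16 = 65536 < 120000 ≤ 2^17 = 131072, so n = 17.

17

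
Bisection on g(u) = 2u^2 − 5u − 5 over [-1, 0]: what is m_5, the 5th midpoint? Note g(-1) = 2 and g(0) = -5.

g(-0.5) = -2 < 0, so the root lies in [-1, -0.5]
g(-0.75) = -0.125 < 0, so the root lies in [-1, -0.75]
g(-0.875) = 0.90625 > 0, so the root lies in [-0.875, -0.75]
g(-0.8125) = 0.3828 > 0, so the root lies in [-0.8125, -0.75]
g(-0.78125) = 0.127 > 0, so the root lies in [-0.78125, -0.75]

-0.78125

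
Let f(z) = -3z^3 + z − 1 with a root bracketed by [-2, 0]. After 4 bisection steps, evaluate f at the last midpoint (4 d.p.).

midpoint -1: f = 1 > 0 → [-1, 0]
midpoint -0.5: f = -1.125 < 0 → [-1, -0.5]
midpoint -0.75: f = -0.484375 < 0 → [-1, -0.75]
midpoint -0.875: f = 0.1348 > 0 → [-0.875, -0.75]

0.1348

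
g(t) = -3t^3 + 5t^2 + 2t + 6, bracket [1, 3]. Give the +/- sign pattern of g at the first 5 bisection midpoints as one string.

t = 2 gives g = 6, positive; keep [2, 3]
t = 2.5 gives g = -4.625, negative; keep [2, 2.5]
t = 2.25 gives g = 1.640625, positive; keep [2.25, 2.5]
t = 2.375 gives g = -1.2363, negative; keep [2.25, 2.375]
t = 2.3125 gives g = 0.2639, positive; keep [2.3125, 2.375]

+-+-+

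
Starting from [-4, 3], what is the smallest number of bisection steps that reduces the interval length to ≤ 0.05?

Width after n steps is 7/2^n. Need 2^n ≥ 7/0.05 = 140.
2^7 = 128 < 140 ≤ 2^8 = 256, so n = 8.

8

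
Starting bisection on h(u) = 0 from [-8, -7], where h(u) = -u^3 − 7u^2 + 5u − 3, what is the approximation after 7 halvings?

m = -7.5, h(m) = -12.375 (−); new bracket [-8, -7.5]
m = -7.75, h(m) = 3.296875 (+); new bracket [-7.75, -7.5]
m = -7.625, h(m) = -4.787109 (−); new bracket [-7.75, -7.625]
m = -7.6875, h(m) = -0.8079 (−); new bracket [-7.75, -7.6875]
m = -7.71875, h(m) = 1.2287 (+); new bracket [-7.71875, -7.6875]
m = -7.703125, h(m) = 0.2065 (+); new bracket [-7.703125, -7.6875]
m = -7.6953125, h(m) = -0.3017 (−); new bracket [-7.703125, -7.6953125]

-7.6953125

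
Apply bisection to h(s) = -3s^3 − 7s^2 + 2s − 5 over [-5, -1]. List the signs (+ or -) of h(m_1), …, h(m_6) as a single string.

+---++

h(-3) = 7 > 0, so the root lies in [-3, -1]
h(-2) = -13 < 0, so the root lies in [-3, -2]
h(-2.5) = -6.875 < 0, so the root lies in [-3, -2.5]
h(-2.75) = -1.0469 < 0, so the root lies in [-3, -2.75]
h(-2.875) = 2.6816 > 0, so the root lies in [-2.875, -2.75]
h(-2.8125) = 0.7458 > 0, so the root lies in [-2.8125, -2.75]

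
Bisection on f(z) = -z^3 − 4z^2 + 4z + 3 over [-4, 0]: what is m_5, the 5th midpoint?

-0.625

z = -2 gives f = -13, negative; keep [-2, 0]
z = -1 gives f = -4, negative; keep [-1, 0]
z = -0.5 gives f = 0.125, positive; keep [-1, -0.5]
z = -0.75 gives f = -1.8281, negative; keep [-0.75, -0.5]
z = -0.625 gives f = -0.8184, negative; keep [-0.625, -0.5]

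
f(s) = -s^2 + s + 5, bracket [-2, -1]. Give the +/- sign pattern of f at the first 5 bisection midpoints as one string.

m = -1.5, f(m) = 1.25 (+); new bracket [-2, -1.5]
m = -1.75, f(m) = 0.1875 (+); new bracket [-2, -1.75]
m = -1.875, f(m) = -0.390625 (−); new bracket [-1.875, -1.75]
m = -1.8125, f(m) = -0.0977 (−); new bracket [-1.8125, -1.75]
m = -1.78125, f(m) = 0.0459 (+); new bracket [-1.8125, -1.78125]

++--+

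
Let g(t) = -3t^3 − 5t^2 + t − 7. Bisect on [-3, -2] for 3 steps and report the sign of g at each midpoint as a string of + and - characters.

t = -2.5 gives g = 6.125, positive; keep [-2.5, -2]
t = -2.25 gives g = -0.390625, negative; keep [-2.5, -2.25]
t = -2.375 gives g = 2.611328, positive; keep [-2.375, -2.25]

+-+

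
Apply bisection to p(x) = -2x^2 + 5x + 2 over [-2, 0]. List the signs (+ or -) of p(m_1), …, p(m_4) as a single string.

--+-

p(-1) = -5 < 0, so the root lies in [-1, 0]
p(-0.5) = -1 < 0, so the root lies in [-0.5, 0]
p(-0.25) = 0.625 > 0, so the root lies in [-0.5, -0.25]
p(-0.375) = -0.1562 < 0, so the root lies in [-0.375, -0.25]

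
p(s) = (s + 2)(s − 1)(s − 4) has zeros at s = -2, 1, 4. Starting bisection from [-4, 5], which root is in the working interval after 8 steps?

s = 0.5 gives p = 4.375, positive; keep [-4, 0.5]
s = -1.75 gives p = 3.953125, positive; keep [-4, -1.75]
s = -2.875 gives p = -23.310547, negative; keep [-2.875, -1.75]
s = -2.3125 gives p = -6.5344, negative; keep [-2.3125, -1.75]
s = -2.03125 gives p = -0.5713, negative; keep [-2.03125, -1.75]
s = -1.890625 gives p = 1.8624, positive; keep [-2.03125, -1.890625]
s = -1.9609375 gives p = 0.6895, positive; keep [-2.03125, -1.9609375]
s = -1.99609375 gives p = 0.0702, positive; keep [-2.03125, -1.99609375]

-2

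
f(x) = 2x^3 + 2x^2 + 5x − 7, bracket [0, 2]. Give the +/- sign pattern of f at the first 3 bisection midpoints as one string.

+--

x = 1 gives f = 2, positive; keep [0, 1]
x = 0.5 gives f = -3.75, negative; keep [0.5, 1]
x = 0.75 gives f = -1.28125, negative; keep [0.75, 1]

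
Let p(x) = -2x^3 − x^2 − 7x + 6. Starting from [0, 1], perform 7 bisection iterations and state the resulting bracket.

midpoint 0.5: p = 2 > 0 → [0.5, 1]
midpoint 0.75: p = -0.65625 < 0 → [0.5, 0.75]
midpoint 0.625: p = 0.746094 > 0 → [0.625, 0.75]
midpoint 0.6875: p = 0.0649 > 0 → [0.6875, 0.75]
midpoint 0.71875: p = -0.2905 < 0 → [0.6875, 0.71875]
midpoint 0.703125: p = -0.1115 < 0 → [0.6875, 0.703125]
midpoint 0.6953125: p = -0.023 < 0 → [0.6875, 0.6953125]

[0.6875, 0.6953125]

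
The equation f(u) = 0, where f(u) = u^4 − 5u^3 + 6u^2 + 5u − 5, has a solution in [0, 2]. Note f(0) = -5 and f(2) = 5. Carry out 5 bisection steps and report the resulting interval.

midpoint 1: f = 2 > 0 → [0, 1]
midpoint 0.5: f = -1.5625 < 0 → [0.5, 1]
midpoint 0.75: f = 0.332031 > 0 → [0.5, 0.75]
midpoint 0.625: f = -0.5994 < 0 → [0.625, 0.75]
midpoint 0.6875: f = -0.1279 < 0 → [0.6875, 0.75]

[0.6875, 0.75]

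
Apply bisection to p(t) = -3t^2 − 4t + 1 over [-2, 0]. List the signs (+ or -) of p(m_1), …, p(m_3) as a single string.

p(-1) = 2 > 0, so the root lies in [-2, -1]
p(-1.5) = 0.25 > 0, so the root lies in [-2, -1.5]
p(-1.75) = -1.1875 < 0, so the root lies in [-1.75, -1.5]

++-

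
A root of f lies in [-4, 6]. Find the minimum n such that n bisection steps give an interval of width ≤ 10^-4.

17

Width after n steps is 10/2^n. Need 2^n ≥ 10/10^-4 = 100000.
2^16 = 65536 < 100000 ≤ 2^17 = 131072, so n = 17.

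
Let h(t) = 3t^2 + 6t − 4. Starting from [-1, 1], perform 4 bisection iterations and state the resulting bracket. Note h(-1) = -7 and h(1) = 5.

t = 0 gives h = -4, negative; keep [0, 1]
t = 0.5 gives h = -0.25, negative; keep [0.5, 1]
t = 0.75 gives h = 2.1875, positive; keep [0.5, 0.75]
t = 0.625 gives h = 0.9219, positive; keep [0.5, 0.625]

[0.5, 0.625]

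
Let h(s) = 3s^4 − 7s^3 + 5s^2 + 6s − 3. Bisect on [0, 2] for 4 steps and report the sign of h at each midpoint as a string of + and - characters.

++--

s = 1 gives h = 4, positive; keep [0, 1]
s = 0.5 gives h = 0.5625, positive; keep [0, 0.5]
s = 0.25 gives h = -1.285156, negative; keep [0.25, 0.5]
s = 0.375 gives h = -0.3567, negative; keep [0.375, 0.5]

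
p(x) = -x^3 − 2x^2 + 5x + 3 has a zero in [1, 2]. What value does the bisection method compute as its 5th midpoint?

p(1.5) = 2.625 > 0, so the root lies in [1.5, 2]
p(1.75) = 0.265625 > 0, so the root lies in [1.75, 2]
p(1.875) = -1.248047 < 0, so the root lies in [1.75, 1.875]
p(1.8125) = -0.4622 < 0, so the root lies in [1.75, 1.8125]
p(1.78125) = -0.0911 < 0, so the root lies in [1.75, 1.78125]

1.78125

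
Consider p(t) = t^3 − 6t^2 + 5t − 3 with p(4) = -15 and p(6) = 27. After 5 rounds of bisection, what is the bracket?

p(5) = -3 < 0, so the root lies in [5, 6]
p(5.5) = 9.375 > 0, so the root lies in [5, 5.5]
p(5.25) = 2.578125 > 0, so the root lies in [5, 5.25]
p(5.125) = -0.3574 < 0, so the root lies in [5.125, 5.25]
p(5.1875) = 1.073 > 0, so the root lies in [5.125, 5.1875]

[5.125, 5.1875]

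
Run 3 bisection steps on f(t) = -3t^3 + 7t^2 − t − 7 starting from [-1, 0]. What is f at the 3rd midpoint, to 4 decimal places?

1.2441

f(-0.5) = -4.375 < 0, so the root lies in [-1, -0.5]
f(-0.75) = -1.046875 < 0, so the root lies in [-1, -0.75]
f(-0.875) = 1.244141 > 0, so the root lies in [-0.875, -0.75]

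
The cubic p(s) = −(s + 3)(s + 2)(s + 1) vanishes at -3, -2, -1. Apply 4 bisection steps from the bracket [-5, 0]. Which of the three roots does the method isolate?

-3

midpoint -2.5: p = -0.375 < 0 → [-5, -2.5]
midpoint -3.75: p = 3.609375 > 0 → [-3.75, -2.5]
midpoint -3.125: p = 0.298828 > 0 → [-3.125, -2.5]
midpoint -2.8125: p = -0.2761 < 0 → [-3.125, -2.8125]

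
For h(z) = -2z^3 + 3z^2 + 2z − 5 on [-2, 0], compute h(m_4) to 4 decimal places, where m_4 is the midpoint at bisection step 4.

-0.6055

z = -1 gives h = -2, negative; keep [-2, -1]
z = -1.5 gives h = 5.5, positive; keep [-1.5, -1]
z = -1.25 gives h = 1.09375, positive; keep [-1.25, -1]
z = -1.125 gives h = -0.6055, negative; keep [-1.25, -1.125]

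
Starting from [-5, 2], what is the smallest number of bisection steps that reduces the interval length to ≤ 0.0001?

17

Width after n steps is 7/2^n. Need 2^n ≥ 7/0.0001 = 70000.
2^16 = 65536 < 70000 ≤ 2^17 = 131072, so n = 17.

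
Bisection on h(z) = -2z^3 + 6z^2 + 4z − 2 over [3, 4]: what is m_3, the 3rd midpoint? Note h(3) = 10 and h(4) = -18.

3.375

z = 3.5 gives h = -0.25, negative; keep [3, 3.5]
z = 3.25 gives h = 5.71875, positive; keep [3.25, 3.5]
z = 3.375 gives h = 2.957031, positive; keep [3.375, 3.5]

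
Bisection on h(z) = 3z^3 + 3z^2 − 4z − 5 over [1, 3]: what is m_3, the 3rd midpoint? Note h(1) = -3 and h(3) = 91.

1.25

h(2) = 23 > 0, so the root lies in [1, 2]
h(1.5) = 5.875 > 0, so the root lies in [1, 1.5]
h(1.25) = 0.546875 > 0, so the root lies in [1, 1.25]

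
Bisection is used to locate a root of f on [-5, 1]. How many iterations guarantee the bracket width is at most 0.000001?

Width after n steps is 6/2^n. Need 2^n ≥ 6/0.000001 = 6000000.
2^22 = 4194304 < 6000000 ≤ 2^23 = 8388608, so n = 23.

23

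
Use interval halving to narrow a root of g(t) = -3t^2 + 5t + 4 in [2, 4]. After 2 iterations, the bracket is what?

[2, 2.5]

t = 3 gives g = -8, negative; keep [2, 3]
t = 2.5 gives g = -2.25, negative; keep [2, 2.5]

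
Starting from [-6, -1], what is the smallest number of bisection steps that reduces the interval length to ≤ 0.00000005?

27

Width after n steps is 5/2^n. Need 2^n ≥ 5/0.00000005 = 100000000.
2^26 = 67108864 < 100000000 ≤ 2^27 = 134217728, so n = 27.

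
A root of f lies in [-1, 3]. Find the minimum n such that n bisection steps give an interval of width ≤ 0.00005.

Width after n steps is 4/2^n. Need 2^n ≥ 4/0.00005 = 80000.
2^16 = 65536 < 80000 ≤ 2^17 = 131072, so n = 17.

17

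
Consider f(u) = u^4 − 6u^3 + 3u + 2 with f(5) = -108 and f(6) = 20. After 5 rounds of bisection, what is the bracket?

m = 5.5, f(m) = -64.6875 (−); new bracket [5.5, 6]
m = 5.75, f(m) = -28.277344 (−); new bracket [5.75, 6]
m = 5.875, f(m) = -5.722412 (−); new bracket [5.875, 6]
m = 5.9375, f(m) = 6.73 (+); new bracket [5.875, 5.9375]
m = 5.90625, f(m) = 0.4032 (+); new bracket [5.875, 5.90625]

[5.875, 5.90625]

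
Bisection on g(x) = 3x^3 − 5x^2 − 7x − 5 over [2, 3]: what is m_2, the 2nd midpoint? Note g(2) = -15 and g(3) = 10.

2.75

midpoint 2.5: g = -6.875 < 0 → [2.5, 3]
midpoint 2.75: g = 0.328125 > 0 → [2.5, 2.75]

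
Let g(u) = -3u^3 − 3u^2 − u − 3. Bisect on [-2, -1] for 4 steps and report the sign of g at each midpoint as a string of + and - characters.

+-+-

u = -1.5 gives g = 1.875, positive; keep [-1.5, -1]
u = -1.25 gives g = -0.578125, negative; keep [-1.5, -1.25]
u = -1.375 gives g = 0.501953, positive; keep [-1.375, -1.25]
u = -1.3125 gives g = -0.0725, negative; keep [-1.375, -1.3125]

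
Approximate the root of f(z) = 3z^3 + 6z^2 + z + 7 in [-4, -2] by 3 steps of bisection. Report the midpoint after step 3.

-2.25

m = -3, f(m) = -23 (−); new bracket [-3, -2]
m = -2.5, f(m) = -4.875 (−); new bracket [-2.5, -2]
m = -2.25, f(m) = 0.953125 (+); new bracket [-2.5, -2.25]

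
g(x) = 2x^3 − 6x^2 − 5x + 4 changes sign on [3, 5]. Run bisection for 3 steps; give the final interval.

[3.5, 3.75]

x = 4 gives g = 16, positive; keep [3, 4]
x = 3.5 gives g = -1.25, negative; keep [3.5, 4]
x = 3.75 gives g = 6.34375, positive; keep [3.5, 3.75]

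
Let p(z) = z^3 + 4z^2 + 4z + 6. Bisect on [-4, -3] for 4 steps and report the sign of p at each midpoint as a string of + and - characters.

-+-+

m = -3.5, p(m) = -1.875 (−); new bracket [-3.5, -3]
m = -3.25, p(m) = 0.921875 (+); new bracket [-3.5, -3.25]
m = -3.375, p(m) = -0.380859 (−); new bracket [-3.375, -3.25]
m = -3.3125, p(m) = 0.2937 (+); new bracket [-3.375, -3.3125]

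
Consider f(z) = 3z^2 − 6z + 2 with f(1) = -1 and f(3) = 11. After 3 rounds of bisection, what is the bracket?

f(2) = 2 > 0, so the root lies in [1, 2]
f(1.5) = -0.25 < 0, so the root lies in [1.5, 2]
f(1.75) = 0.6875 > 0, so the root lies in [1.5, 1.75]

[1.5, 1.75]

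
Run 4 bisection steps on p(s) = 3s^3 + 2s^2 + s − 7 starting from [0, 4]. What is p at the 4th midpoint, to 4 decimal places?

s = 2 gives p = 27, positive; keep [0, 2]
s = 1 gives p = -1, negative; keep [1, 2]
s = 1.5 gives p = 9.125, positive; keep [1, 1.5]
s = 1.25 gives p = 3.2344, positive; keep [1, 1.25]

3.2344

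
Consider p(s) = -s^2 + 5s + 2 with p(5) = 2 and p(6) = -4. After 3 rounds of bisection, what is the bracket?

[5.25, 5.375]

midpoint 5.5: p = -0.75 < 0 → [5, 5.5]
midpoint 5.25: p = 0.6875 > 0 → [5.25, 5.5]
midpoint 5.375: p = -0.015625 < 0 → [5.25, 5.375]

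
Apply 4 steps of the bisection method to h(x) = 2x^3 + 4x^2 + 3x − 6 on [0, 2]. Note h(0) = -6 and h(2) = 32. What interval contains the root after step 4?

midpoint 1: h = 3 > 0 → [0, 1]
midpoint 0.5: h = -3.25 < 0 → [0.5, 1]
midpoint 0.75: h = -0.65625 < 0 → [0.75, 1]
midpoint 0.875: h = 1.0273 > 0 → [0.75, 0.875]

[0.75, 0.875]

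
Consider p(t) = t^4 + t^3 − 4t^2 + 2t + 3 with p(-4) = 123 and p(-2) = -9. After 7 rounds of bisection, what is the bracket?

midpoint -3: p = 15 > 0 → [-3, -2]
midpoint -2.5: p = -3.5625 < 0 → [-3, -2.5]
midpoint -2.75: p = 3.644531 > 0 → [-2.75, -2.5]
midpoint -2.625: p = -0.4197 < 0 → [-2.75, -2.625]
midpoint -2.6875: p = 1.4902 > 0 → [-2.6875, -2.625]
midpoint -2.65625: p = 0.5056 > 0 → [-2.65625, -2.625]
midpoint -2.640625: p = 0.0357 > 0 → [-2.640625, -2.625]

[-2.640625, -2.625]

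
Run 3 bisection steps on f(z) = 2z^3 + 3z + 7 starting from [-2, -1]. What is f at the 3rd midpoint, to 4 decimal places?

0.7773

z = -1.5 gives f = -4.25, negative; keep [-1.5, -1]
z = -1.25 gives f = -0.65625, negative; keep [-1.25, -1]
z = -1.125 gives f = 0.777344, positive; keep [-1.25, -1.125]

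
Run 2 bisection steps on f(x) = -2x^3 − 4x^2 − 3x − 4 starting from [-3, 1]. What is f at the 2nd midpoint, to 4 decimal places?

f(-1) = -3 < 0, so the root lies in [-3, -1]
f(-2) = 2 > 0, so the root lies in [-2, -1]

2.0000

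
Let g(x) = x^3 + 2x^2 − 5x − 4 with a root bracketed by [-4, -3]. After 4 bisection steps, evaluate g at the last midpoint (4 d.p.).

g(-3.5) = -4.875 < 0, so the root lies in [-3.5, -3]
g(-3.25) = -0.953125 < 0, so the root lies in [-3.25, -3]
g(-3.125) = 0.638672 > 0, so the root lies in [-3.25, -3.125]
g(-3.1875) = -0.1277 < 0, so the root lies in [-3.1875, -3.125]

-0.1277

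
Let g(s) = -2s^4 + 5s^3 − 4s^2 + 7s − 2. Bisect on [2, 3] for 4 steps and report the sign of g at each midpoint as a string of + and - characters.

--++

m = 2.5, g(m) = -9.5 (−); new bracket [2, 2.5]
m = 2.25, g(m) = -0.804688 (−); new bracket [2, 2.25]
m = 2.125, g(m) = 2.009277 (+); new bracket [2.125, 2.25]
m = 2.1875, g(m) = 0.7141 (+); new bracket [2.1875, 2.25]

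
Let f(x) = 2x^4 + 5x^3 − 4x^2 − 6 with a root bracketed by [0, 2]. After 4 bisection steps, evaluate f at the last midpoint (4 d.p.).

f(1) = -3 < 0, so the root lies in [1, 2]
f(1.5) = 12 > 0, so the root lies in [1, 1.5]
f(1.25) = 2.398438 > 0, so the root lies in [1, 1.25]
f(1.125) = -0.7397 < 0, so the root lies in [1.125, 1.25]

-0.7397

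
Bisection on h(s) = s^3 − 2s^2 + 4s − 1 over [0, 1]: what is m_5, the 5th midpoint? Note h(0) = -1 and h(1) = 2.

0.28125

h(0.5) = 0.625 > 0, so the root lies in [0, 0.5]
h(0.25) = -0.109375 < 0, so the root lies in [0.25, 0.5]
h(0.375) = 0.271484 > 0, so the root lies in [0.25, 0.375]
h(0.3125) = 0.0852 > 0, so the root lies in [0.25, 0.3125]
h(0.28125) = -0.011 < 0, so the root lies in [0.28125, 0.3125]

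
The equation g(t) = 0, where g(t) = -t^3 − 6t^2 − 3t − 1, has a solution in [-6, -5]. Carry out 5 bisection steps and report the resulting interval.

g(-5.5) = 0.375 > 0, so the root lies in [-5.5, -5]
g(-5.25) = -5.921875 < 0, so the root lies in [-5.5, -5.25]
g(-5.375) = -2.931641 < 0, so the root lies in [-5.5, -5.375]
g(-5.4375) = -1.3186 < 0, so the root lies in [-5.5, -5.4375]
g(-5.46875) = -0.482 < 0, so the root lies in [-5.5, -5.46875]

[-5.5, -5.46875]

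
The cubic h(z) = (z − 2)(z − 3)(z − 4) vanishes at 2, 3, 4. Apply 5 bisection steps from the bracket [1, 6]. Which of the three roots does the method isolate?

4

h(3.5) = -0.375 < 0, so the root lies in [3.5, 6]
h(4.75) = 3.609375 > 0, so the root lies in [3.5, 4.75]
h(4.125) = 0.298828 > 0, so the root lies in [3.5, 4.125]
h(3.8125) = -0.2761 < 0, so the root lies in [3.8125, 4.125]
h(3.96875) = -0.0596 < 0, so the root lies in [3.96875, 4.125]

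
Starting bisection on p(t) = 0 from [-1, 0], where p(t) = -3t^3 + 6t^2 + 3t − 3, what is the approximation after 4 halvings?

m = -0.5, p(m) = -2.625 (−); new bracket [-1, -0.5]
m = -0.75, p(m) = -0.609375 (−); new bracket [-1, -0.75]
m = -0.875, p(m) = 0.978516 (+); new bracket [-0.875, -0.75]
m = -0.8125, p(m) = 0.1326 (+); new bracket [-0.8125, -0.75]

-0.8125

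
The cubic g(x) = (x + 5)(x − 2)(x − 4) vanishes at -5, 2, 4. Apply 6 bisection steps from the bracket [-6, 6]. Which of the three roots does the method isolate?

-5

midpoint 0: g = 40 > 0 → [-6, 0]
midpoint -3: g = 70 > 0 → [-6, -3]
midpoint -4.5: g = 27.625 > 0 → [-6, -4.5]
midpoint -5.25: g = -16.7656 < 0 → [-5.25, -4.5]
midpoint -4.875: g = 7.627 > 0 → [-5.25, -4.875]
midpoint -5.0625: g = -4.0002 < 0 → [-5.0625, -4.875]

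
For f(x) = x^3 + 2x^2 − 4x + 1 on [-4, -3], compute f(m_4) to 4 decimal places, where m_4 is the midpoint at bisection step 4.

midpoint -3.5: f = -3.375 < 0 → [-3.5, -3]
midpoint -3.25: f = 0.796875 > 0 → [-3.5, -3.25]
midpoint -3.375: f = -1.162109 < 0 → [-3.375, -3.25]
midpoint -3.3125: f = -0.1516 < 0 → [-3.3125, -3.25]

-0.1516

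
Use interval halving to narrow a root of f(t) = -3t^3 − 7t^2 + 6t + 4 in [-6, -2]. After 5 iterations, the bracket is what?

f(-4) = 60 > 0, so the root lies in [-4, -2]
f(-3) = 4 > 0, so the root lies in [-3, -2]
f(-2.5) = -7.875 < 0, so the root lies in [-3, -2.5]
f(-2.75) = -3.0469 < 0, so the root lies in [-3, -2.75]
f(-2.875) = 0.1816 > 0, so the root lies in [-2.875, -2.75]

[-2.875, -2.75]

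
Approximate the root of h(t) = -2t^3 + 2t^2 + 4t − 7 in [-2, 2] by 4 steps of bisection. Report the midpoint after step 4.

-1.75

midpoint 0: h = -7 < 0 → [-2, 0]
midpoint -1: h = -7 < 0 → [-2, -1]
midpoint -1.5: h = -1.75 < 0 → [-2, -1.5]
midpoint -1.75: h = 2.8438 > 0 → [-1.75, -1.5]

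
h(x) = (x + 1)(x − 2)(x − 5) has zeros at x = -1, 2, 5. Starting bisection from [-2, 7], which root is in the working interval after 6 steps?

x = 2.5 gives h = -4.375, negative; keep [2.5, 7]
x = 4.75 gives h = -3.953125, negative; keep [4.75, 7]
x = 5.875 gives h = 23.310547, positive; keep [4.75, 5.875]
x = 5.3125 gives h = 6.5344, positive; keep [4.75, 5.3125]
x = 5.03125 gives h = 0.5713, positive; keep [4.75, 5.03125]
x = 4.890625 gives h = -1.8624, negative; keep [4.890625, 5.03125]

5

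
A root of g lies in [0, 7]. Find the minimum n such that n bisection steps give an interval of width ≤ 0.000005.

21

Width after n steps is 7/2^n. Need 2^n ≥ 7/0.000005 = 1400000.
2^20 = 1048576 < 1400000 ≤ 2^21 = 2097152, so n = 21.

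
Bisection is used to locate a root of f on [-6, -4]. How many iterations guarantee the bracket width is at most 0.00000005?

26

Width after n steps is 2/2^n. Need 2^n ≥ 2/0.00000005 = 40000000.
2^25 = 33554432 < 40000000 ≤ 2^26 = 67108864, so n = 26.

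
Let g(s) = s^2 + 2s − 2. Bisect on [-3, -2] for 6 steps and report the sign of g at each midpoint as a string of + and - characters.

-+---+

midpoint -2.5: g = -0.75 < 0 → [-3, -2.5]
midpoint -2.75: g = 0.0625 > 0 → [-2.75, -2.5]
midpoint -2.625: g = -0.359375 < 0 → [-2.75, -2.625]
midpoint -2.6875: g = -0.1523 < 0 → [-2.75, -2.6875]
midpoint -2.71875: g = -0.0459 < 0 → [-2.75, -2.71875]
midpoint -2.734375: g = 0.0081 > 0 → [-2.734375, -2.71875]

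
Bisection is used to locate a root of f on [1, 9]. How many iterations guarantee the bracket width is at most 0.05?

Width after n steps is 8/2^n. Need 2^n ≥ 8/0.05 = 160.
2^7 = 128 < 160 ≤ 2^8 = 256, so n = 8.

8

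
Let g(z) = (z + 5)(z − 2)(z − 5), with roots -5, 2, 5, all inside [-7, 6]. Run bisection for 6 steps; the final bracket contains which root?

-5

m = -0.5, g(m) = 61.875 (+); new bracket [-7, -0.5]
m = -3.75, g(m) = 62.890625 (+); new bracket [-7, -3.75]
m = -5.375, g(m) = -28.693359 (−); new bracket [-5.375, -3.75]
m = -4.5625, g(m) = 27.4548 (+); new bracket [-5.375, -4.5625]
m = -4.96875, g(m) = 2.1709 (+); new bracket [-5.375, -4.96875]
m = -5.171875, g(m) = -12.5385 (−); new bracket [-5.171875, -4.96875]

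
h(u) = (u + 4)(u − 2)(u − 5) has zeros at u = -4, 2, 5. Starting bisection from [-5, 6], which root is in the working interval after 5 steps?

-4

midpoint 0.5: h = 30.375 > 0 → [-5, 0.5]
midpoint -2.25: h = 53.921875 > 0 → [-5, -2.25]
midpoint -3.625: h = 18.193359 > 0 → [-5, -3.625]
midpoint -4.3125: h = -18.3704 < 0 → [-4.3125, -3.625]
midpoint -3.96875: h = 1.6729 > 0 → [-4.3125, -3.96875]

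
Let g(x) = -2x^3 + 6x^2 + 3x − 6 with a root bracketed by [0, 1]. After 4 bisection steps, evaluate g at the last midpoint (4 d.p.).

midpoint 0.5: g = -3.25 < 0 → [0.5, 1]
midpoint 0.75: g = -1.21875 < 0 → [0.75, 1]
midpoint 0.875: g = -0.121094 < 0 → [0.875, 1]
midpoint 0.9375: g = 0.438 > 0 → [0.875, 0.9375]

0.4380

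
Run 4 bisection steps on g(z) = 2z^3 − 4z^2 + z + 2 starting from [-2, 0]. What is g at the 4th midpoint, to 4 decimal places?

-0.6758

m = -1, g(m) = -5 (−); new bracket [-1, 0]
m = -0.5, g(m) = 0.25 (+); new bracket [-1, -0.5]
m = -0.75, g(m) = -1.84375 (−); new bracket [-0.75, -0.5]
m = -0.625, g(m) = -0.6758 (−); new bracket [-0.625, -0.5]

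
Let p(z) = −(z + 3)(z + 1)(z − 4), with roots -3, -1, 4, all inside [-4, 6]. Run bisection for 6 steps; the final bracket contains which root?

4

p(1) = 24 > 0, so the root lies in [1, 6]
p(3.5) = 14.625 > 0, so the root lies in [3.5, 6]
p(4.75) = -33.421875 < 0, so the root lies in [3.5, 4.75]
p(4.125) = -4.5645 < 0, so the root lies in [3.5, 4.125]
p(3.8125) = 6.1472 > 0, so the root lies in [3.8125, 4.125]
p(3.96875) = 1.0821 > 0, so the root lies in [3.96875, 4.125]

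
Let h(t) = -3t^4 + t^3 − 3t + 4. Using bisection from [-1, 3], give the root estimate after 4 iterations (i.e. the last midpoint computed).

0.75

h(1) = -1 < 0, so the root lies in [-1, 1]
h(0) = 4 > 0, so the root lies in [0, 1]
h(0.5) = 2.4375 > 0, so the root lies in [0.5, 1]
h(0.75) = 1.2227 > 0, so the root lies in [0.75, 1]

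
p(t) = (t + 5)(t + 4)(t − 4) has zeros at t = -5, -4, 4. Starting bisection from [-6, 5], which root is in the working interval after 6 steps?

4

t = -0.5 gives p = -70.875, negative; keep [-0.5, 5]
t = 2.25 gives p = -79.296875, negative; keep [2.25, 5]
t = 3.625 gives p = -24.662109, negative; keep [3.625, 5]
t = 4.3125 gives p = 24.1907, positive; keep [3.625, 4.3125]
t = 3.96875 gives p = -2.2334, negative; keep [3.96875, 4.3125]
t = 4.140625 gives p = 10.464, positive; keep [3.96875, 4.140625]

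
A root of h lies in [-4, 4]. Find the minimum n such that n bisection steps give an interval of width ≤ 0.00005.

18

Width after n steps is 8/2^n. Need 2^n ≥ 8/0.00005 = 160000.
2^17 = 131072 < 160000 ≤ 2^18 = 262144, so n = 18.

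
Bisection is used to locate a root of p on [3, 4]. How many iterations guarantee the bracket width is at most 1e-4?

14

Width after n steps is 1/2^n. Need 2^n ≥ 1/1e-4 = 10000.
2^13 = 8192 < 10000 ≤ 2^14 = 16384, so n = 14.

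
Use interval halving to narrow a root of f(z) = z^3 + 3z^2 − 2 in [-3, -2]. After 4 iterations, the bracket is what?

[-2.75, -2.6875]

z = -2.5 gives f = 1.125, positive; keep [-3, -2.5]
z = -2.75 gives f = -0.109375, negative; keep [-2.75, -2.5]
z = -2.625 gives f = 0.583984, positive; keep [-2.75, -2.625]
z = -2.6875 gives f = 0.2571, positive; keep [-2.75, -2.6875]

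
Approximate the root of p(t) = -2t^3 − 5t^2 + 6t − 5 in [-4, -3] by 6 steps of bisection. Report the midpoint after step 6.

m = -3.5, p(m) = -1.5 (−); new bracket [-4, -3.5]
m = -3.75, p(m) = 7.65625 (+); new bracket [-3.75, -3.5]
m = -3.625, p(m) = 2.816406 (+); new bracket [-3.625, -3.5]
m = -3.5625, p(m) = 0.5942 (+); new bracket [-3.5625, -3.5]
m = -3.53125, p(m) = -0.4687 (−); new bracket [-3.5625, -3.53125]
m = -3.546875, p(m) = 0.0588 (+); new bracket [-3.546875, -3.53125]

-3.546875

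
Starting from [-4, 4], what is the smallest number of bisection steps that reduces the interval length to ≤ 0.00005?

18

Width after n steps is 8/2^n. Need 2^n ≥ 8/0.00005 = 160000.
2^17 = 131072 < 160000 ≤ 2^18 = 262144, so n = 18.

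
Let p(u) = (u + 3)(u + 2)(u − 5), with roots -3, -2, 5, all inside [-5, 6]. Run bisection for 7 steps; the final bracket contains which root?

u = 0.5 gives p = -39.375, negative; keep [0.5, 6]
u = 3.25 gives p = -57.421875, negative; keep [3.25, 6]
u = 4.625 gives p = -18.943359, negative; keep [4.625, 6]
u = 5.3125 gives p = 18.9954, positive; keep [4.625, 5.3125]
u = 4.96875 gives p = -1.7354, negative; keep [4.96875, 5.3125]
u = 5.140625 gives p = 8.1744, positive; keep [4.96875, 5.140625]
u = 5.0546875 gives p = 3.1075, positive; keep [4.96875, 5.0546875]

5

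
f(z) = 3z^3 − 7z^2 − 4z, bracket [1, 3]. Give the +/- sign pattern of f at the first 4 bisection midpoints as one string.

---+

midpoint 2: f = -12 < 0 → [2, 3]
midpoint 2.5: f = -6.875 < 0 → [2.5, 3]
midpoint 2.75: f = -1.546875 < 0 → [2.75, 3]
midpoint 2.875: f = 1.9316 > 0 → [2.75, 2.875]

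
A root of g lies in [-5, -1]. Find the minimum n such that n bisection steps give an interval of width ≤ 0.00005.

17

Width after n steps is 4/2^n. Need 2^n ≥ 4/0.00005 = 80000.
2^16 = 65536 < 80000 ≤ 2^17 = 131072, so n = 17.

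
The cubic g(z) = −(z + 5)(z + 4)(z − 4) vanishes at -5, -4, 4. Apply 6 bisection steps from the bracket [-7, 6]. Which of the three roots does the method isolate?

4

midpoint -0.5: g = 70.875 > 0 → [-0.5, 6]
midpoint 2.75: g = 65.390625 > 0 → [2.75, 6]
midpoint 4.375: g = -29.443359 < 0 → [2.75, 4.375]
midpoint 3.5625: g = 28.3298 > 0 → [3.5625, 4.375]
midpoint 3.96875: g = 2.2334 > 0 → [3.96875, 4.375]
midpoint 4.171875: g = -12.8823 < 0 → [3.96875, 4.171875]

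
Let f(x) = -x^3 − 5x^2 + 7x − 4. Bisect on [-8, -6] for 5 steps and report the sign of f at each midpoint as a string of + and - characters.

+++--

f(-7) = 45 > 0, so the root lies in [-7, -6]
f(-6.5) = 13.875 > 0, so the root lies in [-6.5, -6]
f(-6.25) = 1.078125 > 0, so the root lies in [-6.25, -6]
f(-6.125) = -4.6699 < 0, so the root lies in [-6.25, -6.125]
f(-6.1875) = -1.8489 < 0, so the root lies in [-6.25, -6.1875]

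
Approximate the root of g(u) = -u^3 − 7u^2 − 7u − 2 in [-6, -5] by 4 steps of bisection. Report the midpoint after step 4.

-5.8125

u = -5.5 gives g = -8.875, negative; keep [-6, -5.5]
u = -5.75 gives g = -3.078125, negative; keep [-6, -5.75]
u = -5.875 gives g = 0.294922, positive; keep [-5.875, -5.75]
u = -5.8125 gives g = -1.4324, negative; keep [-5.875, -5.8125]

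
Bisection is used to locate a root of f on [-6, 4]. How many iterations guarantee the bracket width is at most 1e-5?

Width after n steps is 10/2^n. Need 2^n ≥ 10/1e-5 = 1000000.
2^19 = 524288 < 1000000 ≤ 2^20 = 1048576, so n = 20.

20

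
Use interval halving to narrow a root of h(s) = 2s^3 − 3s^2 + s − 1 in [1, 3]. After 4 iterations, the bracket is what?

midpoint 2: h = 5 > 0 → [1, 2]
midpoint 1.5: h = 0.5 > 0 → [1, 1.5]
midpoint 1.25: h = -0.53125 < 0 → [1.25, 1.5]
midpoint 1.375: h = -0.0977 < 0 → [1.375, 1.5]

[1.375, 1.5]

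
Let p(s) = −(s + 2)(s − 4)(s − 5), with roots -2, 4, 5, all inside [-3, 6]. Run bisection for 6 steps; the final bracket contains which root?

p(1.5) = -30.625 < 0, so the root lies in [-3, 1.5]
p(-0.75) = -34.140625 < 0, so the root lies in [-3, -0.75]
p(-1.875) = -5.048828 < 0, so the root lies in [-3, -1.875]
p(-2.4375) = 20.947 > 0, so the root lies in [-2.4375, -1.875]
p(-2.15625) = 6.8837 > 0, so the root lies in [-2.15625, -1.875]
p(-2.015625) = 0.6594 > 0, so the root lies in [-2.015625, -1.875]

-2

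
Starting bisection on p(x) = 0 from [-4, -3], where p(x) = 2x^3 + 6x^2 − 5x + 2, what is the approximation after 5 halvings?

-3.71875

x = -3.5 gives p = 7.25, positive; keep [-4, -3.5]
x = -3.75 gives p = -0.34375, negative; keep [-3.75, -3.5]
x = -3.625 gives p = 3.699219, positive; keep [-3.75, -3.625]
x = -3.6875 gives p = 1.7407, positive; keep [-3.75, -3.6875]
x = -3.71875 gives p = 0.7144, positive; keep [-3.75, -3.71875]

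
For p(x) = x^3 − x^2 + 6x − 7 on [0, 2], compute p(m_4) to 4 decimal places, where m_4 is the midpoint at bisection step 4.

p(1) = -1 < 0, so the root lies in [1, 2]
p(1.5) = 3.125 > 0, so the root lies in [1, 1.5]
p(1.25) = 0.890625 > 0, so the root lies in [1, 1.25]
p(1.125) = -0.0918 < 0, so the root lies in [1.125, 1.25]

-0.0918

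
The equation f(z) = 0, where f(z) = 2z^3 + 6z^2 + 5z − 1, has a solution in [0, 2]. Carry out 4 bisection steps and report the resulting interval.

f(1) = 12 > 0, so the root lies in [0, 1]
f(0.5) = 3.25 > 0, so the root lies in [0, 0.5]
f(0.25) = 0.65625 > 0, so the root lies in [0, 0.25]
f(0.125) = -0.2773 < 0, so the root lies in [0.125, 0.25]

[0.125, 0.25]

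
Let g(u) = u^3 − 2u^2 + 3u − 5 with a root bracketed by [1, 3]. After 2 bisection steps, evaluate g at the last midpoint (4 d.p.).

-1.6250

midpoint 2: g = 1 > 0 → [1, 2]
midpoint 1.5: g = -1.625 < 0 → [1.5, 2]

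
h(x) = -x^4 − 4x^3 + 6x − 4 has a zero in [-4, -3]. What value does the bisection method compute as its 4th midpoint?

-3.3125

m = -3.5, h(m) = -3.5625 (−); new bracket [-3.5, -3]
m = -3.25, h(m) = 2.246094 (+); new bracket [-3.5, -3.25]
m = -3.375, h(m) = -0.2229 (−); new bracket [-3.375, -3.25]
m = -3.3125, h(m) = 1.1135 (+); new bracket [-3.375, -3.3125]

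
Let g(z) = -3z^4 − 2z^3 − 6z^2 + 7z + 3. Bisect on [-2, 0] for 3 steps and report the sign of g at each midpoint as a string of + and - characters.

--+

z = -1 gives g = -11, negative; keep [-1, 0]
z = -0.5 gives g = -1.9375, negative; keep [-0.5, 0]
z = -0.25 gives g = 0.894531, positive; keep [-0.5, -0.25]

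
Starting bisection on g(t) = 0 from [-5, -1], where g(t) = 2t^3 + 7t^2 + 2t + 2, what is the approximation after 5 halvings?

-3.375

g(-3) = 5 > 0, so the root lies in [-5, -3]
g(-4) = -22 < 0, so the root lies in [-4, -3]
g(-3.5) = -5 < 0, so the root lies in [-3.5, -3]
g(-3.25) = 0.7812 > 0, so the root lies in [-3.5, -3.25]
g(-3.375) = -1.9023 < 0, so the root lies in [-3.375, -3.25]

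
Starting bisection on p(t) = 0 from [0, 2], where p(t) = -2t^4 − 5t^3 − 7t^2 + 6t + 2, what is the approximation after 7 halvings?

0.734375

m = 1, p(m) = -6 (−); new bracket [0, 1]
m = 0.5, p(m) = 2.5 (+); new bracket [0.5, 1]
m = 0.75, p(m) = -0.179688 (−); new bracket [0.5, 0.75]
m = 0.625, p(m) = 1.4897 (+); new bracket [0.625, 0.75]
m = 0.6875, p(m) = 0.7448 (+); new bracket [0.6875, 0.75]
m = 0.71875, p(m) = 0.306 (+); new bracket [0.71875, 0.75]
m = 0.734375, p(m) = 0.0691 (+); new bracket [0.734375, 0.75]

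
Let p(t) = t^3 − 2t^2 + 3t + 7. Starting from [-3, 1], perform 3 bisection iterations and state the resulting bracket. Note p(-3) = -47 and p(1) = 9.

p(-1) = 1 > 0, so the root lies in [-3, -1]
p(-2) = -15 < 0, so the root lies in [-2, -1]
p(-1.5) = -5.375 < 0, so the root lies in [-1.5, -1]

[-1.5, -1]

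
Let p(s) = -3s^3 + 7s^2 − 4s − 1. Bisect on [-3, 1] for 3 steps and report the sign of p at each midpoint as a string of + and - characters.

s = -1 gives p = 13, positive; keep [-1, 1]
s = 0 gives p = -1, negative; keep [-1, 0]
s = -0.5 gives p = 3.125, positive; keep [-0.5, 0]

+-+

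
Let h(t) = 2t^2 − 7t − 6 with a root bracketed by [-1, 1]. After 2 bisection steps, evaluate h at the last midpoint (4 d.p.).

m = 0, h(m) = -6 (−); new bracket [-1, 0]
m = -0.5, h(m) = -2 (−); new bracket [-1, -0.5]

-2.0000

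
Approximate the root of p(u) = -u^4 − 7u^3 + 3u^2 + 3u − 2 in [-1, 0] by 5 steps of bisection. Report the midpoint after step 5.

-0.71875

u = -0.5 gives p = -1.9375, negative; keep [-1, -0.5]
u = -0.75 gives p = 0.074219, positive; keep [-0.75, -0.5]
u = -0.625 gives p = -1.146729, negative; keep [-0.75, -0.625]
u = -0.6875 gives p = -0.5933, negative; keep [-0.75, -0.6875]
u = -0.71875 gives p = -0.2742, negative; keep [-0.75, -0.71875]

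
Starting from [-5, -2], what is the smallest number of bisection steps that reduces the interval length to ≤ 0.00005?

16

Width after n steps is 3/2^n. Need 2^n ≥ 3/0.00005 = 60000.
2^15 = 32768 < 60000 ≤ 2^16 = 65536, so n = 16.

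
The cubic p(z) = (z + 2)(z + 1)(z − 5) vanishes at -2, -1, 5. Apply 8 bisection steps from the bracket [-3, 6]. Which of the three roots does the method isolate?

midpoint 1.5: p = -30.625 < 0 → [1.5, 6]
midpoint 3.75: p = -34.140625 < 0 → [3.75, 6]
midpoint 4.875: p = -5.048828 < 0 → [4.875, 6]
midpoint 5.4375: p = 20.947 > 0 → [4.875, 5.4375]
midpoint 5.15625: p = 6.8837 > 0 → [4.875, 5.15625]
midpoint 5.015625: p = 0.6594 > 0 → [4.875, 5.015625]
midpoint 4.9453125: p = -2.2582 < 0 → [4.9453125, 5.015625]
midpoint 4.98046875: p = -0.8154 < 0 → [4.98046875, 5.015625]

5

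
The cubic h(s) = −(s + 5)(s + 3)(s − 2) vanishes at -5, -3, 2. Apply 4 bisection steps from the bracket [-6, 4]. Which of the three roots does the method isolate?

2

h(-1) = 24 > 0, so the root lies in [-1, 4]
h(1.5) = 14.625 > 0, so the root lies in [1.5, 4]
h(2.75) = -33.421875 < 0, so the root lies in [1.5, 2.75]
h(2.125) = -4.5645 < 0, so the root lies in [1.5, 2.125]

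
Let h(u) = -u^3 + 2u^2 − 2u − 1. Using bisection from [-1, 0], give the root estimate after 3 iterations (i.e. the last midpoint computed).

-0.375

m = -0.5, h(m) = 0.625 (+); new bracket [-0.5, 0]
m = -0.25, h(m) = -0.359375 (−); new bracket [-0.5, -0.25]
m = -0.375, h(m) = 0.083984 (+); new bracket [-0.375, -0.25]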